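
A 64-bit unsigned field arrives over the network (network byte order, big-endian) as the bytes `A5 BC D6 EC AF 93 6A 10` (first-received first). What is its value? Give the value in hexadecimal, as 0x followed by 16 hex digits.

In big-endian order the high byte comes first in memory.
The bytes are already most-significant first: 0xA5BCD6ECAF936A10.

0xA5BCD6ECAF936A10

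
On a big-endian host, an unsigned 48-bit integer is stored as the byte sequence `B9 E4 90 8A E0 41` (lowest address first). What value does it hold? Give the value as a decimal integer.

204391328702529

Big-endian stores the most-significant byte at the lowest address.
The bytes are already most-significant first: 0xB9E4908AE041.
0xB9E4908AE041 = 204391328702529.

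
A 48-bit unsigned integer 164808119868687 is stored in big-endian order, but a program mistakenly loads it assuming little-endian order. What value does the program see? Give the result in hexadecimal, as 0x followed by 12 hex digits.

164808119868687 in 48-bit hexadecimal is 0x95E46170DD0F.
Stored big-endian, the bytes at ascending addresses are 95 E4 61 70 DD 0F.
Read back as little-endian, the first byte is least significant, giving 0x0FDD7061E495.

0x0FDD7061E495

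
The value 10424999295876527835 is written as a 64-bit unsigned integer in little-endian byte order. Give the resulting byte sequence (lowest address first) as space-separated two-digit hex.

DB F6 6A 26 A0 09 AD 90

10424999295876527835 in hexadecimal, padded to 64 bits, is 0x90AD09A0266AF6DB.
Split into bytes (most-significant first): 90 AD 09 A0 26 6A F6 DB.
Little-endian stores the least-significant byte at the lowest address.
So at ascending addresses the bytes are DB F6 6A 26 A0 09 AD 90.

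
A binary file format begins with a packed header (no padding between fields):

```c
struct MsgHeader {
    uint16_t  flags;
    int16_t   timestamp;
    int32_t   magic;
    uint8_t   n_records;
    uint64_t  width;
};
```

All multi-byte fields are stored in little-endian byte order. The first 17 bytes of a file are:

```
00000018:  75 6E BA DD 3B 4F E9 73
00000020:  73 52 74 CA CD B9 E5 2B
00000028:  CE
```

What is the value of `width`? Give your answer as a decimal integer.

14856220381996020818

`width` follows `flags` (2 B), `timestamp` (2 B), `magic` (4 B), `n_records` (1 B), so it starts at offset 2 + 2 + 4 + 1 = 9 and occupies 8 bytes.
Bytes at offsets 9..16: 52 74 CA CD B9 E5 2B CE.
Little-endian stores the least-significant byte at the lowest address.
Reassemble most-significant byte first: CE 2B E5 B9 CD CA 74 52 → 0xCE2BE5B9CDCA7452.
0xCE2BE5B9CDCA7452 = 14856220381996020818.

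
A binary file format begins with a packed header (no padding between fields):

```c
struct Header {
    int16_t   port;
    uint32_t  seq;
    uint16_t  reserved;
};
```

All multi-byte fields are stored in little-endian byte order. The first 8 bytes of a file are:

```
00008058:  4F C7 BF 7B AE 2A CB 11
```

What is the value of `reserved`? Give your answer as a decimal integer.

4555

`reserved` follows `port` (2 B), `seq` (4 B), so it starts at offset 2 + 4 = 6 and occupies 2 bytes.
Bytes at offsets 6..7: CB 11.
Little-endian: lowest address holds the least-significant byte.
Reassemble most-significant byte first: 11 CB → 0x11CB.
0x11CB = 4555.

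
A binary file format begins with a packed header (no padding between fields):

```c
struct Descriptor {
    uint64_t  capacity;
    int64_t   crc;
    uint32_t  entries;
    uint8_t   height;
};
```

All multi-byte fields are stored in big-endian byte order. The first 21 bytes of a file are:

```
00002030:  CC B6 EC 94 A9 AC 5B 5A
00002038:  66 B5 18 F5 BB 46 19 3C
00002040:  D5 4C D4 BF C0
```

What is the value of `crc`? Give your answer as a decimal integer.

`crc` follows `capacity` (8 bytes), so it starts at byte offset 8 and occupies 8 bytes.
Bytes at offsets 8..15: 66 B5 18 F5 BB 46 19 3C.
Big-endian stores the most-significant byte at the lowest address.
The bytes are already most-significant first: 0x66B518F5BB46193C.
0x66B518F5BB46193C = 7400849006341265724.

7400849006341265724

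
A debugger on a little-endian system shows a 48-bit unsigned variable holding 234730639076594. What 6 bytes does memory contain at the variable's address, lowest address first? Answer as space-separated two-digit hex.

234730639076594 in hexadecimal, padded to 48 bits, is 0xD57C7C5C2CF2.
Split into bytes (most-significant first): D5 7C 7C 5C 2C F2.
Little-endian stores the least-significant byte at the lowest address.
So at ascending addresses the bytes are F2 2C 5C 7C 7C D5.

F2 2C 5C 7C 7C D5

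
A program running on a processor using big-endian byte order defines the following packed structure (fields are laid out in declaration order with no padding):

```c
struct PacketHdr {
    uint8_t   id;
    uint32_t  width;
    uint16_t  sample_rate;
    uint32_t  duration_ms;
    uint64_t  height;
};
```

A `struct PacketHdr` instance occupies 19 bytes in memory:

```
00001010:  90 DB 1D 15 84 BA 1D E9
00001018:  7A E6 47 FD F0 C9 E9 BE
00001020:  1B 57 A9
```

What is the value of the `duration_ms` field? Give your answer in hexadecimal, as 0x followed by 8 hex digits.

`duration_ms` follows `id` (1 B), `width` (4 B), `sample_rate` (2 B), so it starts at offset 1 + 4 + 2 = 7 and occupies 4 bytes.
Bytes at offsets 7..10: E9 7A E6 47.
Big-endian: lowest address holds the most-significant byte.
The bytes are already most-significant first: 0xE97AE647.

0xE97AE647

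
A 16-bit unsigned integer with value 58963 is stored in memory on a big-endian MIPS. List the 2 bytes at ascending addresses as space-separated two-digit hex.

E6 53

58963 in hexadecimal, padded to 16 bits, is 0xE653.
Split into bytes (most-significant first): E6 53.
Big-endian stores the most-significant byte at the lowest address.
So the memory order matches the most-significant-first order: E6 53.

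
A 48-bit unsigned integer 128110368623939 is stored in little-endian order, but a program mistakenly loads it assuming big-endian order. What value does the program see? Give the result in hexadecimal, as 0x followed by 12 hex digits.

128110368623939 in 48-bit hexadecimal is 0x748405038D43.
Stored little-endian, the bytes at ascending addresses are 43 8D 03 05 84 74.
Read back as big-endian, the last byte is least significant, giving 0x438D03058474.

0x438D03058474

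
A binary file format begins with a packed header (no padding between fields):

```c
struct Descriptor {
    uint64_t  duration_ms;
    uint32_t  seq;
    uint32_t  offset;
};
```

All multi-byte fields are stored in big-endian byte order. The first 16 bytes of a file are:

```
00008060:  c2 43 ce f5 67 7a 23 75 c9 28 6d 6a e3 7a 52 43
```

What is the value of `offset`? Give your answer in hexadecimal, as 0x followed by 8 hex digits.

`offset` follows `duration_ms` (8 B), `seq` (4 B), so it starts at offset 8 + 4 = 12 and occupies 4 bytes.
Bytes at offsets 12..15: E3 7A 52 43.
Big-endian: lowest address holds the most-significant byte.
The bytes are already most-significant first: 0xE37A5243.

0xE37A5243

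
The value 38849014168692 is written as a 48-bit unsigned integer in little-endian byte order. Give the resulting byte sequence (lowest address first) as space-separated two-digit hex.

38849014168692 in hexadecimal, padded to 48 bits, is 0x23553DB07C74.
Split into bytes (most-significant first): 23 55 3D B0 7C 74.
Little-endian: lowest address holds the least-significant byte.
So at ascending addresses the bytes are 74 7C B0 3D 55 23.

74 7C B0 3D 55 23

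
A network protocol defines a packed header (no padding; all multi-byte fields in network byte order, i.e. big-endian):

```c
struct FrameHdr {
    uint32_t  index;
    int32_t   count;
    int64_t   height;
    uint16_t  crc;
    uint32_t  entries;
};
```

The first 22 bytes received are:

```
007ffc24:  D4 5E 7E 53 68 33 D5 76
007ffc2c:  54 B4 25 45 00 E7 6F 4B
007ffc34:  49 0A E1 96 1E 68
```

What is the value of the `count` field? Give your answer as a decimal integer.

1748227446

`count` follows `index` (4 bytes), so it starts at byte offset 4 and occupies 4 bytes.
Bytes at offsets 4..7: 68 33 D5 76.
Big-endian stores the most-significant byte at the lowest address.
The bytes are already most-significant first: 0x6833D576.
0x6833D576 = 1748227446.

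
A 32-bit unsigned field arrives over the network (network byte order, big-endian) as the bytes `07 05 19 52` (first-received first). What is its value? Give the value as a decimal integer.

In big-endian order the high byte comes first in memory.
The bytes are already most-significant first: 0x07051952.
0x07051952 = 117774674.

117774674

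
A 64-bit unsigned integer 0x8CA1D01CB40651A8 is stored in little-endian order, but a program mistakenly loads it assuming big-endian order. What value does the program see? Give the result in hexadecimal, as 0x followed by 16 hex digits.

Stored little-endian, the bytes at ascending addresses are A8 51 06 B4 1C D0 A1 8C.
Read back as big-endian, the last byte is least significant, giving 0xA85106B41CD0A18C.

0xA85106B41CD0A18C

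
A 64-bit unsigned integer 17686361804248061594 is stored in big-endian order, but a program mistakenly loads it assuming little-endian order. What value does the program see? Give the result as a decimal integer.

11103130957267628789

17686361804248061594 in 64-bit hexadecimal is 0xF572945AC73E169A.
Stored big-endian, the bytes at ascending addresses are F5 72 94 5A C7 3E 16 9A.
Read back as little-endian, the first byte is least significant, giving 0x9A163EC75A9472F5.
0x9A163EC75A9472F5 = 11103130957267628789.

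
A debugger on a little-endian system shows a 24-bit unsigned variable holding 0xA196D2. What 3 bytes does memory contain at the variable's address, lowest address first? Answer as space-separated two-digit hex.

D2 96 A1

Split into bytes (most-significant first): A1 96 D2.
In little-endian order the low byte comes first in memory.
So at ascending addresses the bytes are D2 96 A1.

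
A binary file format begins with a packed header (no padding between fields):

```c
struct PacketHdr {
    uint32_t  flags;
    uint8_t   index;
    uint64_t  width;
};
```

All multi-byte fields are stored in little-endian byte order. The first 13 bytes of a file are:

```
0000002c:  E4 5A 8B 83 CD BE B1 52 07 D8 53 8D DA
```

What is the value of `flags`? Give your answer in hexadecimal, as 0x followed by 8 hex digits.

`flags` is the first field, at byte offset 0, occupying 4 bytes.
Bytes at offsets 0..3: E4 5A 8B 83.
In little-endian order the low byte comes first in memory.
Reassemble most-significant byte first: 83 8B 5A E4 → 0x838B5AE4.

0x838B5AE4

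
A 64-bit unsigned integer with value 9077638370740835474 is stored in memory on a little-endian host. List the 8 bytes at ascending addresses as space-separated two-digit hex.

9077638370740835474 in hexadecimal, padded to 64 bits, is 0x7DFA4000B7769492.
Split into bytes (most-significant first): 7D FA 40 00 B7 76 94 92.
In little-endian order the low byte comes first in memory.
So at ascending addresses the bytes are 92 94 76 B7 00 40 FA 7D.

92 94 76 B7 00 40 FA 7D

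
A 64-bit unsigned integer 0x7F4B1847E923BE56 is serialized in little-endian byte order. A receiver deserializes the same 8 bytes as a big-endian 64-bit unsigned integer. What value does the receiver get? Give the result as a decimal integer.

Stored little-endian, the bytes at ascending addresses are 56 BE 23 E9 47 18 4B 7F.
Read back as big-endian, the last byte is least significant, giving 0x56BE23E947184B7F.
0x56BE23E947184B7F = 6250472817663953791.

6250472817663953791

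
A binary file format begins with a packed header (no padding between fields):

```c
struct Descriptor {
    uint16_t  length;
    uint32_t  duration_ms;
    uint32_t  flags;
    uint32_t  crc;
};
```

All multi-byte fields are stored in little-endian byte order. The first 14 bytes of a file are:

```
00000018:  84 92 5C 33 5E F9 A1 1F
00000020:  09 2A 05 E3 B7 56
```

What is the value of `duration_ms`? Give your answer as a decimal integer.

4183700316

`duration_ms` follows `length` (2 bytes), so it starts at byte offset 2 and occupies 4 bytes.
Bytes at offsets 2..5: 5C 33 5E F9.
Little-endian: lowest address holds the least-significant byte.
Reassemble most-significant byte first: F9 5E 33 5C → 0xF95E335C.
0xF95E335C = 4183700316.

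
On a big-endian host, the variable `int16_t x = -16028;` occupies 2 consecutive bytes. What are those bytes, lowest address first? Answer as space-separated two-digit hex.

Two's complement of -16028 in 16 bits: 16028 = 0x3E9C; invert → 0xC163; add 1 → 0xC164.
Split into bytes (most-significant first): C1 64.
Big-endian: lowest address holds the most-significant byte.
So the memory order matches the most-significant-first order: C1 64.

C1 64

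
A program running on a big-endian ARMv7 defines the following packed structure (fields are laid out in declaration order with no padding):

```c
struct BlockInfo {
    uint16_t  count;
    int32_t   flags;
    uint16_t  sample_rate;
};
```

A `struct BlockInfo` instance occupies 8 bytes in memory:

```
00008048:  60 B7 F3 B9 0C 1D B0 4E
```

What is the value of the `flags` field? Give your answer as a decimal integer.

-205976547

`flags` follows `count` (2 bytes), so it starts at byte offset 2 and occupies 4 bytes.
Bytes at offsets 2..5: F3 B9 0C 1D.
In big-endian order the high byte comes first in memory.
The bytes are already most-significant first: 0xF3B90C1D.
Top bit is set, so as a signed 32-bit value this is 0xF3B90C1D − 2^32 = -205976547.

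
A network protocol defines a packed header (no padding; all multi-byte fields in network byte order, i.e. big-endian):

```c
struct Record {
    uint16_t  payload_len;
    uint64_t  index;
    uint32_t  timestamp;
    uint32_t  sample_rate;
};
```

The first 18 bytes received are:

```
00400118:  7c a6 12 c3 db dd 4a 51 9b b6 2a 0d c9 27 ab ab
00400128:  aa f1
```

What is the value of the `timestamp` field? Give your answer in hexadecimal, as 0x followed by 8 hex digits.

0x2A0DC927

`timestamp` follows `payload_len` (2 B), `index` (8 B), so it starts at offset 2 + 8 = 10 and occupies 4 bytes.
Bytes at offsets 10..13: 2A 0D C9 27.
Big-endian stores the most-significant byte at the lowest address.
The bytes are already most-significant first: 0x2A0DC927.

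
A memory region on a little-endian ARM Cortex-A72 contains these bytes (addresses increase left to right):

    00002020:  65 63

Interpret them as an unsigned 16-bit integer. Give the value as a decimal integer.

Little-endian: lowest address holds the least-significant byte.
Reassemble most-significant byte first: 63 65 → 0x6365.
0x6365 = 25445.

25445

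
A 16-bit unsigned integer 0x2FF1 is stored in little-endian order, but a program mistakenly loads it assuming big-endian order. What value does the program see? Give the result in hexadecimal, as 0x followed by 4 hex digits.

Stored little-endian, the bytes at ascending addresses are F1 2F.
Read back as big-endian, the last byte is least significant, giving 0xF12F.

0xF12F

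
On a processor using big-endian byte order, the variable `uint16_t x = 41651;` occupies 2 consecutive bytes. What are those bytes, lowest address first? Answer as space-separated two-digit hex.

A2 B3

41651 in hexadecimal, padded to 16 bits, is 0xA2B3.
Split into bytes (most-significant first): A2 B3.
Big-endian stores the most-significant byte at the lowest address.
So the memory order matches the most-significant-first order: A2 B3.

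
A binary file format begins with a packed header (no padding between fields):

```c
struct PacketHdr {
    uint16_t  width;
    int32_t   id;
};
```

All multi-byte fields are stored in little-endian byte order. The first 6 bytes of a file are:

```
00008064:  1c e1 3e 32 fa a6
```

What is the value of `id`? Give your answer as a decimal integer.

-1493552578

`id` follows `width` (2 bytes), so it starts at byte offset 2 and occupies 4 bytes.
Bytes at offsets 2..5: 3E 32 FA A6.
In little-endian order the low byte comes first in memory.
Reassemble most-significant byte first: A6 FA 32 3E → 0xA6FA323E.
Top bit is set, so as a signed 32-bit value this is 0xA6FA323E − 2^32 = -1493552578.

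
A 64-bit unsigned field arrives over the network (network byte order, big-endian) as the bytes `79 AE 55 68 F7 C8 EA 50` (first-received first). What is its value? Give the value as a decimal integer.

Big-endian stores the most-significant byte at the lowest address.
The bytes are already most-significant first: 0x79AE5568F7C8EA50.
0x79AE5568F7C8EA50 = 8768039433859033680.

8768039433859033680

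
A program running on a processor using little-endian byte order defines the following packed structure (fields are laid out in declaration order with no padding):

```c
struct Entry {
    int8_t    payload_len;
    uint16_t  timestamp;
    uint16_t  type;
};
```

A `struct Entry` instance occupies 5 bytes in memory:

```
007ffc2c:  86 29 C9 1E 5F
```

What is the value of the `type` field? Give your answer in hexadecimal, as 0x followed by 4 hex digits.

`type` follows `payload_len` (1 B), `timestamp` (2 B), so it starts at offset 1 + 2 = 3 and occupies 2 bytes.
Bytes at offsets 3..4: 1E 5F.
Little-endian stores the least-significant byte at the lowest address.
Reassemble most-significant byte first: 5F 1E → 0x5F1E.

0x5F1E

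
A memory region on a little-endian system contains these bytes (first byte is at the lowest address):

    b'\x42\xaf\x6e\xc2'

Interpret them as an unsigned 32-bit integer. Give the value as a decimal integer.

Little-endian: lowest address holds the least-significant byte.
Reassemble most-significant byte first: C2 6E AF 42 → 0xC26EAF42.
0xC26EAF42 = 3262033730.

3262033730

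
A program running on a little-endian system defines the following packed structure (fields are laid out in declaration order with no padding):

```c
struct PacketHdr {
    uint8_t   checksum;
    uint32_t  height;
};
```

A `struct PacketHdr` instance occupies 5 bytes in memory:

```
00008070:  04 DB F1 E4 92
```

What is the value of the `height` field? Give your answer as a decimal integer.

2464477659

`height` follows `checksum` (1 byte), so it starts at byte offset 1 and occupies 4 bytes.
Bytes at offsets 1..4: DB F1 E4 92.
In little-endian order the low byte comes first in memory.
Reassemble most-significant byte first: 92 E4 F1 DB → 0x92E4F1DB.
0x92E4F1DB = 2464477659.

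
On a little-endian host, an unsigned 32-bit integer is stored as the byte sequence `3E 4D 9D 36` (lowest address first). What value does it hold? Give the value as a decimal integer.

In little-endian order the low byte comes first in memory.
Reassemble most-significant byte first: 36 9D 4D 3E → 0x369D4D3E.
0x369D4D3E = 916278590.

916278590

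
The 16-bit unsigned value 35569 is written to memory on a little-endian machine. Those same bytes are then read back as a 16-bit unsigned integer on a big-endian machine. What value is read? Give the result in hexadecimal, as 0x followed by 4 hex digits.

0xF18A

35569 in 16-bit hexadecimal is 0x8AF1.
Stored little-endian, the bytes at ascending addresses are F1 8A.
Read back as big-endian, the last byte is least significant, giving 0xF18A.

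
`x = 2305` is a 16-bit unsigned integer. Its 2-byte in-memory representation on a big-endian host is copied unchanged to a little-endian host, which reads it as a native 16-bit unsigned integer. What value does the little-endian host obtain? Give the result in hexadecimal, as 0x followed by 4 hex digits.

0x0109

2305 in 16-bit hexadecimal is 0x0901.
Stored big-endian, the bytes at ascending addresses are 09 01.
Read back as little-endian, the first byte is least significant, giving 0x0109.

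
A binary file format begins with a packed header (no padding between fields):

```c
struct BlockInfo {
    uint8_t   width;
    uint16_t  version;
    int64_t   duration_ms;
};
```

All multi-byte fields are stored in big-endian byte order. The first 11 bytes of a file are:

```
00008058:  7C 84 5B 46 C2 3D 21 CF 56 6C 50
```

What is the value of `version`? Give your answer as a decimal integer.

33883

`version` follows `width` (1 byte), so it starts at byte offset 1 and occupies 2 bytes.
Bytes at offsets 1..2: 84 5B.
Big-endian: lowest address holds the most-significant byte.
The bytes are already most-significant first: 0x845B.
0x845B = 33883.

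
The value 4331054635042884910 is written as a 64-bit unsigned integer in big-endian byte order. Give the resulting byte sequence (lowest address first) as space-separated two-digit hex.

3C 1A FF 3E 60 8A 4D 2E

4331054635042884910 in hexadecimal, padded to 64 bits, is 0x3C1AFF3E608A4D2E.
Split into bytes (most-significant first): 3C 1A FF 3E 60 8A 4D 2E.
In big-endian order the high byte comes first in memory.
So the memory order matches the most-significant-first order: 3C 1A FF 3E 60 8A 4D 2E.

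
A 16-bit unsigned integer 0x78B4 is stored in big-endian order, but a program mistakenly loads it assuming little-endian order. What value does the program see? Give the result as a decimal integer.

Stored big-endian, the bytes at ascending addresses are 78 B4.
Read back as little-endian, the first byte is least significant, giving 0xB478.
0xB478 = 46200.

46200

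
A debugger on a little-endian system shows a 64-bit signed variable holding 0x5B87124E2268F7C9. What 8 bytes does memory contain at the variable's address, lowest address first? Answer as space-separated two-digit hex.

Split into bytes (most-significant first): 5B 87 12 4E 22 68 F7 C9.
Little-endian: lowest address holds the least-significant byte.
So at ascending addresses the bytes are C9 F7 68 22 4E 12 87 5B.

C9 F7 68 22 4E 12 87 5B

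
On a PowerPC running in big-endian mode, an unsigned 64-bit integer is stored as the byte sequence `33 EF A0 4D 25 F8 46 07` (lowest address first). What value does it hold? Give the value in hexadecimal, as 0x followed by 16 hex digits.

In big-endian order the high byte comes first in memory.
The bytes are already most-significant first: 0x33EFA04D25F84607.

0x33EFA04D25F84607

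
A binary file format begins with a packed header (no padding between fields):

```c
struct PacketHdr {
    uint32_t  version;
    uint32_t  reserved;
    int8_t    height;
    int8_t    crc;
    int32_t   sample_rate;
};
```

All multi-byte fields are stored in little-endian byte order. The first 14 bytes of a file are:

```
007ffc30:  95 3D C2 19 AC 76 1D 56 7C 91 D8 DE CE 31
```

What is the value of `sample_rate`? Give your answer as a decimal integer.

835641048

`sample_rate` follows `version` (4 B), `reserved` (4 B), `height` (1 B), `crc` (1 B), so it starts at offset 4 + 4 + 1 + 1 = 10 and occupies 4 bytes.
Bytes at offsets 10..13: D8 DE CE 31.
Little-endian stores the least-significant byte at the lowest address.
Reassemble most-significant byte first: 31 CE DE D8 → 0x31CEDED8.
0x31CEDED8 = 835641048.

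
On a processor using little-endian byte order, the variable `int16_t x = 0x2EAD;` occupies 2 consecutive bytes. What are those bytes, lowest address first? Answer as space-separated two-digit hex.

AD 2E

Split into bytes (most-significant first): 2E AD.
Little-endian stores the least-significant byte at the lowest address.
So at ascending addresses the bytes are AD 2E.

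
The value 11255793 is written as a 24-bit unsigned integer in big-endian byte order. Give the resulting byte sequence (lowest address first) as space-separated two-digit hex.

AB BF F1

11255793 in hexadecimal, padded to 24 bits, is 0xABBFF1.
Split into bytes (most-significant first): AB BF F1.
In big-endian order the high byte comes first in memory.
So the memory order matches the most-significant-first order: AB BF F1.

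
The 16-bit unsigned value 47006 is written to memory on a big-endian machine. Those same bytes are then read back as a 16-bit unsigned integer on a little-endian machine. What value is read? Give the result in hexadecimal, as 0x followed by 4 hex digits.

47006 in 16-bit hexadecimal is 0xB79E.
Stored big-endian, the bytes at ascending addresses are B7 9E.
Read back as little-endian, the first byte is least significant, giving 0x9EB7.

0x9EB7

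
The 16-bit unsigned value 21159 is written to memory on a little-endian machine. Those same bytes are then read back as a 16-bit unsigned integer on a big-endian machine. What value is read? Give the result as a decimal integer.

21159 in 16-bit hexadecimal is 0x52A7.
Stored little-endian, the bytes at ascending addresses are A7 52.
Read back as big-endian, the last byte is least significant, giving 0xA752.
0xA752 = 42834.

42834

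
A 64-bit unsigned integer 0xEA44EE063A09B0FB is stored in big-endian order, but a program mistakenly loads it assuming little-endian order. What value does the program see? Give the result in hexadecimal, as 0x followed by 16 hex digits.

0xFBB0093A06EE44EA

Stored big-endian, the bytes at ascending addresses are EA 44 EE 06 3A 09 B0 FB.
Read back as little-endian, the first byte is least significant, giving 0xFBB0093A06EE44EA.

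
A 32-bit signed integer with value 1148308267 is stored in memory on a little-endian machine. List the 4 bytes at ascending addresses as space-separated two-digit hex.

1148308267 in hexadecimal, padded to 32 bits, is 0x4471CB2B.
Split into bytes (most-significant first): 44 71 CB 2B.
Little-endian: lowest address holds the least-significant byte.
So at ascending addresses the bytes are 2B CB 71 44.

2B CB 71 44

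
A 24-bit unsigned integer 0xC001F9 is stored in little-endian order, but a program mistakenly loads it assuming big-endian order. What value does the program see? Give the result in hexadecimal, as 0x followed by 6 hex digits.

Stored little-endian, the bytes at ascending addresses are F9 01 C0.
Read back as big-endian, the last byte is least significant, giving 0xF901C0.

0xF901C0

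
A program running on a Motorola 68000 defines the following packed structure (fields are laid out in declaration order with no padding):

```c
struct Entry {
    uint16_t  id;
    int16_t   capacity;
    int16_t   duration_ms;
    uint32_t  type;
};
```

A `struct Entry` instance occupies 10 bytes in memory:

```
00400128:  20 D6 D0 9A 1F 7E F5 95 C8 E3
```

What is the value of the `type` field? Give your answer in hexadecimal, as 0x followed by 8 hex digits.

0xF595C8E3

`type` follows `id` (2 B), `capacity` (2 B), `duration_ms` (2 B), so it starts at offset 2 + 2 + 2 = 6 and occupies 4 bytes.
Bytes at offsets 6..9: F5 95 C8 E3.
Big-endian stores the most-significant byte at the lowest address.
The bytes are already most-significant first: 0xF595C8E3.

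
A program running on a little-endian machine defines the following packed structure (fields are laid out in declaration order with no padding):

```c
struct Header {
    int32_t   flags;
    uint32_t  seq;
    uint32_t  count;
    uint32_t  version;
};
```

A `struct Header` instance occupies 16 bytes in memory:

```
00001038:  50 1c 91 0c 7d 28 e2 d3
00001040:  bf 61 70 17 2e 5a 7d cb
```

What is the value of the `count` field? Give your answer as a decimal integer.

`count` follows `flags` (4 B), `seq` (4 B), so it starts at offset 4 + 4 = 8 and occupies 4 bytes.
Bytes at offsets 8..11: BF 61 70 17.
Little-endian stores the least-significant byte at the lowest address.
Reassemble most-significant byte first: 17 70 61 BF → 0x177061BF.
0x177061BF = 393241023.

393241023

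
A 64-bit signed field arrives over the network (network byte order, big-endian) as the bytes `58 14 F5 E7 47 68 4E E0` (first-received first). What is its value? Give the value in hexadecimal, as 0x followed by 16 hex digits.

0x5814F5E747684EE0

Big-endian: lowest address holds the most-significant byte.
The bytes are already most-significant first: 0x5814F5E747684EE0.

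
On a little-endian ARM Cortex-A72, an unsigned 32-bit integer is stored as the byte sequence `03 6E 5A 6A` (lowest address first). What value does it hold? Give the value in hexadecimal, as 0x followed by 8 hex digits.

0x6A5A6E03

In little-endian order the low byte comes first in memory.
Reassemble most-significant byte first: 6A 5A 6E 03 → 0x6A5A6E03.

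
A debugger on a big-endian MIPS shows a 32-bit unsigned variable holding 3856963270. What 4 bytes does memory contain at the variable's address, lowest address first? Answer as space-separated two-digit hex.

E5 E4 96 C6

3856963270 in hexadecimal, padded to 32 bits, is 0xE5E496C6.
Split into bytes (most-significant first): E5 E4 96 C6.
Big-endian: lowest address holds the most-significant byte.
So the memory order matches the most-significant-first order: E5 E4 96 C6.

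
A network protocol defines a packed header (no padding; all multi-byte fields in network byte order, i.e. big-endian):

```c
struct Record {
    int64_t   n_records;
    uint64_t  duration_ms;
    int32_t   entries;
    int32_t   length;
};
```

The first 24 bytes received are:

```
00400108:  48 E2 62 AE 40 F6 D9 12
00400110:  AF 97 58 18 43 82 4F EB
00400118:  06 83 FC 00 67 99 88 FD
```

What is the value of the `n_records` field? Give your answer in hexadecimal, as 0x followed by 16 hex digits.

0x48E262AE40F6D912

`n_records` is the first field, at byte offset 0, occupying 8 bytes.
Bytes at offsets 0..7: 48 E2 62 AE 40 F6 D9 12.
Big-endian: lowest address holds the most-significant byte.
The bytes are already most-significant first: 0x48E262AE40F6D912.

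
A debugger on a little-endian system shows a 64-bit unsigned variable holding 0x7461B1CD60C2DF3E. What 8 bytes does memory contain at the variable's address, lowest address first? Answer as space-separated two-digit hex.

Split into bytes (most-significant first): 74 61 B1 CD 60 C2 DF 3E.
Little-endian stores the least-significant byte at the lowest address.
So at ascending addresses the bytes are 3E DF C2 60 CD B1 61 74.

3E DF C2 60 CD B1 61 74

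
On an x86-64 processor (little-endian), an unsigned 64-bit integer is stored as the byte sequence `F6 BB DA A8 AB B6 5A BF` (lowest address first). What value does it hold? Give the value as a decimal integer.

13788534057536764918

Little-endian: lowest address holds the least-significant byte.
Reassemble most-significant byte first: BF 5A B6 AB A8 DA BB F6 → 0xBF5AB6ABA8DABBF6.
0xBF5AB6ABA8DABBF6 = 13788534057536764918.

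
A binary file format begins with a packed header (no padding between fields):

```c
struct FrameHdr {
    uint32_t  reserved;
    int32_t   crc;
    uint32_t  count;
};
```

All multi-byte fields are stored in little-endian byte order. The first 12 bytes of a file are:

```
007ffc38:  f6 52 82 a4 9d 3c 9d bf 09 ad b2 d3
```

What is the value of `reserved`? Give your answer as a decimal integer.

2760004342

`reserved` is the first field, at byte offset 0, occupying 4 bytes.
Bytes at offsets 0..3: F6 52 82 A4.
In little-endian order the low byte comes first in memory.
Reassemble most-significant byte first: A4 82 52 F6 → 0xA48252F6.
0xA48252F6 = 2760004342.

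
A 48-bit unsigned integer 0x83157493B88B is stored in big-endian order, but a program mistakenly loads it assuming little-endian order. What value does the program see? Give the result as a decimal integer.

Stored big-endian, the bytes at ascending addresses are 83 15 74 93 B8 8B.
Read back as little-endian, the first byte is least significant, giving 0x8BB893741583.
0x8BB893741583 = 153624864101763.

153624864101763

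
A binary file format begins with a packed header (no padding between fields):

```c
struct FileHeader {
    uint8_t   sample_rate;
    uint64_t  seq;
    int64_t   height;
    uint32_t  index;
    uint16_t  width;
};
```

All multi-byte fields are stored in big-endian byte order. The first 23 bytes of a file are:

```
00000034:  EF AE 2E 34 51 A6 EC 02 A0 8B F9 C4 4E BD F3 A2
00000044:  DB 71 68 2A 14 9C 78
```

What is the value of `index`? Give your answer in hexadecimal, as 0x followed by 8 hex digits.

0x71682A14

`index` follows `sample_rate` (1 B), `seq` (8 B), `height` (8 B), so it starts at offset 1 + 8 + 8 = 17 and occupies 4 bytes.
Bytes at offsets 17..20: 71 68 2A 14.
Big-endian: lowest address holds the most-significant byte.
The bytes are already most-significant first: 0x71682A14.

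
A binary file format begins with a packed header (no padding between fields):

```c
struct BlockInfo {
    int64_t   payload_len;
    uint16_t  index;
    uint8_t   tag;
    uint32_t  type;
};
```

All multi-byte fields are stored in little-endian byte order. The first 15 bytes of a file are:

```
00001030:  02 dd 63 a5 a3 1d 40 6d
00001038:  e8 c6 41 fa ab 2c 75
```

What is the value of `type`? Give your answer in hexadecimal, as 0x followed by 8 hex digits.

`type` follows `payload_len` (8 B), `index` (2 B), `tag` (1 B), so it starts at offset 8 + 2 + 1 = 11 and occupies 4 bytes.
Bytes at offsets 11..14: FA AB 2C 75.
Little-endian stores the least-significant byte at the lowest address.
Reassemble most-significant byte first: 75 2C AB FA → 0x752CABFA.

0x752CABFA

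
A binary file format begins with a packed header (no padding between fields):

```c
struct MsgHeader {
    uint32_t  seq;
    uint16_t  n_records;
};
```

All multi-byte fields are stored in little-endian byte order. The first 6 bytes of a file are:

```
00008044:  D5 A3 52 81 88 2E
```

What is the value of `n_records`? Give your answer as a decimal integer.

`n_records` follows `seq` (4 bytes), so it starts at byte offset 4 and occupies 2 bytes.
Bytes at offsets 4..5: 88 2E.
In little-endian order the low byte comes first in memory.
Reassemble most-significant byte first: 2E 88 → 0x2E88.
0x2E88 = 11912.

11912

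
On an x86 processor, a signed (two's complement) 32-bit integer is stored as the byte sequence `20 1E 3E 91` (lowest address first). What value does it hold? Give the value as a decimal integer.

Little-endian stores the least-significant byte at the lowest address.
Reassemble most-significant byte first: 91 3E 1E 20 → 0x913E1E20.
Top bit is set, so as a signed 32-bit value this is 0x913E1E20 − 2^32 = -1858200032.

-1858200032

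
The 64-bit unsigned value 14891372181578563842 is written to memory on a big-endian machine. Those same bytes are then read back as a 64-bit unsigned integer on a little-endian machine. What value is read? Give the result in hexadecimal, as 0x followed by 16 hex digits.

14891372181578563842 in 64-bit hexadecimal is 0xCEA8C819ED1FC102.
Stored big-endian, the bytes at ascending addresses are CE A8 C8 19 ED 1F C1 02.
Read back as little-endian, the first byte is least significant, giving 0x02C11FED19C8A8CE.

0x02C11FED19C8A8CE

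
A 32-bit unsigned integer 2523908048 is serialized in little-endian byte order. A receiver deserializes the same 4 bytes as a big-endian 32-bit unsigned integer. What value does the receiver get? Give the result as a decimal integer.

2523908048 in 32-bit hexadecimal is 0x966FC7D0.
Stored little-endian, the bytes at ascending addresses are D0 C7 6F 96.
Read back as big-endian, the last byte is least significant, giving 0xD0C76F96.
0xD0C76F96 = 3502731158.

3502731158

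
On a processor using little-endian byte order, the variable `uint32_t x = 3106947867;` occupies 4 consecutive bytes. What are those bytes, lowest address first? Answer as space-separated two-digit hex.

3106947867 in hexadecimal, padded to 32 bits, is 0xB930431B.
Split into bytes (most-significant first): B9 30 43 1B.
Little-endian stores the least-significant byte at the lowest address.
So at ascending addresses the bytes are 1B 43 30 B9.

1B 43 30 B9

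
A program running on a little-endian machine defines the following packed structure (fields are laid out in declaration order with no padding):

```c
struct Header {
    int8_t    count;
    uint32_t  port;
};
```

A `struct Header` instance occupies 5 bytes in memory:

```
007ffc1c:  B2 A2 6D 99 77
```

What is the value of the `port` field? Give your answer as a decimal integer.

`port` follows `count` (1 byte), so it starts at byte offset 1 and occupies 4 bytes.
Bytes at offsets 1..4: A2 6D 99 77.
Little-endian: lowest address holds the least-significant byte.
Reassemble most-significant byte first: 77 99 6D A2 → 0x77996DA2.
0x77996DA2 = 2006543778.

2006543778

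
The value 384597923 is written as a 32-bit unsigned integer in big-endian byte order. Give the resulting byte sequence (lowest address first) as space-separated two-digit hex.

16 EC 7F A3

384597923 in hexadecimal, padded to 32 bits, is 0x16EC7FA3.
Split into bytes (most-significant first): 16 EC 7F A3.
Big-endian stores the most-significant byte at the lowest address.
So the memory order matches the most-significant-first order: 16 EC 7F A3.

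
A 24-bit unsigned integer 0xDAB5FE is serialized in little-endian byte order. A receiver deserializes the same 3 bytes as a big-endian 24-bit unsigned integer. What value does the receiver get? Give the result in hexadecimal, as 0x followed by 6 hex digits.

Stored little-endian, the bytes at ascending addresses are FE B5 DA.
Read back as big-endian, the last byte is least significant, giving 0xFEB5DA.

0xFEB5DA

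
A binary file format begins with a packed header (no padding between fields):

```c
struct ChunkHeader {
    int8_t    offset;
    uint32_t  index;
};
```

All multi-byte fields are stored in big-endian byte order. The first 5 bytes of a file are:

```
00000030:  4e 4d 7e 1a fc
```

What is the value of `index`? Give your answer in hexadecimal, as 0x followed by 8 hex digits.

0x4D7E1AFC

`index` follows `offset` (1 byte), so it starts at byte offset 1 and occupies 4 bytes.
Bytes at offsets 1..4: 4D 7E 1A FC.
Big-endian: lowest address holds the most-significant byte.
The bytes are already most-significant first: 0x4D7E1AFC.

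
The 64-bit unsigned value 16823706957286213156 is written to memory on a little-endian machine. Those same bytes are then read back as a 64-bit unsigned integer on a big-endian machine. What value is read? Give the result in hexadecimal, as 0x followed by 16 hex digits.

0x2406508257D079E9

16823706957286213156 in 64-bit hexadecimal is 0xE979D05782500624.
Stored little-endian, the bytes at ascending addresses are 24 06 50 82 57 D0 79 E9.
Read back as big-endian, the last byte is least significant, giving 0x2406508257D079E9.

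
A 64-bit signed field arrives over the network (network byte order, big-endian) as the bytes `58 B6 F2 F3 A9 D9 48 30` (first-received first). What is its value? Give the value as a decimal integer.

6392563849439561776

Big-endian stores the most-significant byte at the lowest address.
The bytes are already most-significant first: 0x58B6F2F3A9D94830.
0x58B6F2F3A9D94830 = 6392563849439561776.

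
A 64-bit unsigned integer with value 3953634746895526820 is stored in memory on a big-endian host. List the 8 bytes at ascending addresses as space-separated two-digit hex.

36 DE 21 DA E4 59 6B A4

3953634746895526820 in hexadecimal, padded to 64 bits, is 0x36DE21DAE4596BA4.
Split into bytes (most-significant first): 36 DE 21 DA E4 59 6B A4.
Big-endian stores the most-significant byte at the lowest address.
So the memory order matches the most-significant-first order: 36 DE 21 DA E4 59 6B A4.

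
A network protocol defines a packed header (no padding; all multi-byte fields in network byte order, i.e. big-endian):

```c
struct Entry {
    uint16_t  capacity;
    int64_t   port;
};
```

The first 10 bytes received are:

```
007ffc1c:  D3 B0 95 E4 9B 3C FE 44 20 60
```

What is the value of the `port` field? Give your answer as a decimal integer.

`port` follows `capacity` (2 bytes), so it starts at byte offset 2 and occupies 8 bytes.
Bytes at offsets 2..9: 95 E4 9B 3C FE 44 20 60.
Big-endian: lowest address holds the most-significant byte.
The bytes are already most-significant first: 0x95E49B3CFE442060.
Top bit is set, so as a signed 64-bit value this is 0x95E49B3CFE442060 − 2^64 = -7645815581102038944.

-7645815581102038944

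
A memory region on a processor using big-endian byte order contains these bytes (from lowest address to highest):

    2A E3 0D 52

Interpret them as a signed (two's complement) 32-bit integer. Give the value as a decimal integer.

719523154

Big-endian stores the most-significant byte at the lowest address.
The bytes are already most-significant first: 0x2AE30D52.
0x2AE30D52 = 719523154.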